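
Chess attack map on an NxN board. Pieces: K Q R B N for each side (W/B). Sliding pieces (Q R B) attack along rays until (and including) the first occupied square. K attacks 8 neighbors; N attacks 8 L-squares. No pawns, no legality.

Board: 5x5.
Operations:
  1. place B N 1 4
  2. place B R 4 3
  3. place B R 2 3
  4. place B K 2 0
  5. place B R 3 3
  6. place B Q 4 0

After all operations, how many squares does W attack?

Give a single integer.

Answer: 0

Derivation:
Op 1: place BN@(1,4)
Op 2: place BR@(4,3)
Op 3: place BR@(2,3)
Op 4: place BK@(2,0)
Op 5: place BR@(3,3)
Op 6: place BQ@(4,0)
Per-piece attacks for W:
Union (0 distinct): (none)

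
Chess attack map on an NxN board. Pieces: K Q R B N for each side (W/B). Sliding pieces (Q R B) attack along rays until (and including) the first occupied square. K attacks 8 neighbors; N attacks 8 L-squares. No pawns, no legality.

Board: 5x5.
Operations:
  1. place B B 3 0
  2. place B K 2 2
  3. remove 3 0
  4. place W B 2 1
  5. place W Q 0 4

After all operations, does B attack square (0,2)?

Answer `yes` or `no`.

Answer: no

Derivation:
Op 1: place BB@(3,0)
Op 2: place BK@(2,2)
Op 3: remove (3,0)
Op 4: place WB@(2,1)
Op 5: place WQ@(0,4)
Per-piece attacks for B:
  BK@(2,2): attacks (2,3) (2,1) (3,2) (1,2) (3,3) (3,1) (1,3) (1,1)
B attacks (0,2): no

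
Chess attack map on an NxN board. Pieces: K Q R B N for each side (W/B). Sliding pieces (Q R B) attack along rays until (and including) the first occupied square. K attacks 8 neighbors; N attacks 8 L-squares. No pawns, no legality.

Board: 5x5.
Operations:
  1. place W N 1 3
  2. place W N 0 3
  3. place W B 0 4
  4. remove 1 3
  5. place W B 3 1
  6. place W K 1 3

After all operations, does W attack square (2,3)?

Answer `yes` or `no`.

Answer: yes

Derivation:
Op 1: place WN@(1,3)
Op 2: place WN@(0,3)
Op 3: place WB@(0,4)
Op 4: remove (1,3)
Op 5: place WB@(3,1)
Op 6: place WK@(1,3)
Per-piece attacks for W:
  WN@(0,3): attacks (2,4) (1,1) (2,2)
  WB@(0,4): attacks (1,3) [ray(1,-1) blocked at (1,3)]
  WK@(1,3): attacks (1,4) (1,2) (2,3) (0,3) (2,4) (2,2) (0,4) (0,2)
  WB@(3,1): attacks (4,2) (4,0) (2,2) (1,3) (2,0) [ray(-1,1) blocked at (1,3)]
W attacks (2,3): yes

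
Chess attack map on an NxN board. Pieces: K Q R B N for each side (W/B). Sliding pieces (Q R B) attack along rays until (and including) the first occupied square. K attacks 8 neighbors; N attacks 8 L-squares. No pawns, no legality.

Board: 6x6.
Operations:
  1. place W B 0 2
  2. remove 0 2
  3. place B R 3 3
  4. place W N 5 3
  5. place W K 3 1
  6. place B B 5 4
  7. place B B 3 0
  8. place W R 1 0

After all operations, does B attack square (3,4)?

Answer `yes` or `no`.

Op 1: place WB@(0,2)
Op 2: remove (0,2)
Op 3: place BR@(3,3)
Op 4: place WN@(5,3)
Op 5: place WK@(3,1)
Op 6: place BB@(5,4)
Op 7: place BB@(3,0)
Op 8: place WR@(1,0)
Per-piece attacks for B:
  BB@(3,0): attacks (4,1) (5,2) (2,1) (1,2) (0,3)
  BR@(3,3): attacks (3,4) (3,5) (3,2) (3,1) (4,3) (5,3) (2,3) (1,3) (0,3) [ray(0,-1) blocked at (3,1); ray(1,0) blocked at (5,3)]
  BB@(5,4): attacks (4,5) (4,3) (3,2) (2,1) (1,0) [ray(-1,-1) blocked at (1,0)]
B attacks (3,4): yes

Answer: yes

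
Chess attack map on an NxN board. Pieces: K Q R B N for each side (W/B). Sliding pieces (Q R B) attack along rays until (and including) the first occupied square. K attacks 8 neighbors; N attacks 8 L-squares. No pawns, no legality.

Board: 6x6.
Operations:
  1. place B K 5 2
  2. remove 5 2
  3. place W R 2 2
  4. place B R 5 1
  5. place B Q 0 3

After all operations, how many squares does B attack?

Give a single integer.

Answer: 22

Derivation:
Op 1: place BK@(5,2)
Op 2: remove (5,2)
Op 3: place WR@(2,2)
Op 4: place BR@(5,1)
Op 5: place BQ@(0,3)
Per-piece attacks for B:
  BQ@(0,3): attacks (0,4) (0,5) (0,2) (0,1) (0,0) (1,3) (2,3) (3,3) (4,3) (5,3) (1,4) (2,5) (1,2) (2,1) (3,0)
  BR@(5,1): attacks (5,2) (5,3) (5,4) (5,5) (5,0) (4,1) (3,1) (2,1) (1,1) (0,1)
Union (22 distinct): (0,0) (0,1) (0,2) (0,4) (0,5) (1,1) (1,2) (1,3) (1,4) (2,1) (2,3) (2,5) (3,0) (3,1) (3,3) (4,1) (4,3) (5,0) (5,2) (5,3) (5,4) (5,5)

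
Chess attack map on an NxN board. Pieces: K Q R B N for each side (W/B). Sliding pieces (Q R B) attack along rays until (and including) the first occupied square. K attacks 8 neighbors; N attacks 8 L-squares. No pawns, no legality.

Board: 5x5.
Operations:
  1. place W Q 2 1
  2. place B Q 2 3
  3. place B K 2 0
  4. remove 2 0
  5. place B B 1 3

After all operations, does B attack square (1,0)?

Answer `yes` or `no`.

Op 1: place WQ@(2,1)
Op 2: place BQ@(2,3)
Op 3: place BK@(2,0)
Op 4: remove (2,0)
Op 5: place BB@(1,3)
Per-piece attacks for B:
  BB@(1,3): attacks (2,4) (2,2) (3,1) (4,0) (0,4) (0,2)
  BQ@(2,3): attacks (2,4) (2,2) (2,1) (3,3) (4,3) (1,3) (3,4) (3,2) (4,1) (1,4) (1,2) (0,1) [ray(0,-1) blocked at (2,1); ray(-1,0) blocked at (1,3)]
B attacks (1,0): no

Answer: no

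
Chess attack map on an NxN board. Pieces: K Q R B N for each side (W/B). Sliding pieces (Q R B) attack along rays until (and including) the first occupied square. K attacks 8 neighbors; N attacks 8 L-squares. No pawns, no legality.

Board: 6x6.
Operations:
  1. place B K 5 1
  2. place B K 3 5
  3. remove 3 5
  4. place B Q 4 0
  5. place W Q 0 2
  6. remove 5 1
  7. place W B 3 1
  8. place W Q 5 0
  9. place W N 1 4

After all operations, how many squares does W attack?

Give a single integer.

Answer: 25

Derivation:
Op 1: place BK@(5,1)
Op 2: place BK@(3,5)
Op 3: remove (3,5)
Op 4: place BQ@(4,0)
Op 5: place WQ@(0,2)
Op 6: remove (5,1)
Op 7: place WB@(3,1)
Op 8: place WQ@(5,0)
Op 9: place WN@(1,4)
Per-piece attacks for W:
  WQ@(0,2): attacks (0,3) (0,4) (0,5) (0,1) (0,0) (1,2) (2,2) (3,2) (4,2) (5,2) (1,3) (2,4) (3,5) (1,1) (2,0)
  WN@(1,4): attacks (3,5) (2,2) (3,3) (0,2)
  WB@(3,1): attacks (4,2) (5,3) (4,0) (2,2) (1,3) (0,4) (2,0) [ray(1,-1) blocked at (4,0)]
  WQ@(5,0): attacks (5,1) (5,2) (5,3) (5,4) (5,5) (4,0) (4,1) (3,2) (2,3) (1,4) [ray(-1,0) blocked at (4,0); ray(-1,1) blocked at (1,4)]
Union (25 distinct): (0,0) (0,1) (0,2) (0,3) (0,4) (0,5) (1,1) (1,2) (1,3) (1,4) (2,0) (2,2) (2,3) (2,4) (3,2) (3,3) (3,5) (4,0) (4,1) (4,2) (5,1) (5,2) (5,3) (5,4) (5,5)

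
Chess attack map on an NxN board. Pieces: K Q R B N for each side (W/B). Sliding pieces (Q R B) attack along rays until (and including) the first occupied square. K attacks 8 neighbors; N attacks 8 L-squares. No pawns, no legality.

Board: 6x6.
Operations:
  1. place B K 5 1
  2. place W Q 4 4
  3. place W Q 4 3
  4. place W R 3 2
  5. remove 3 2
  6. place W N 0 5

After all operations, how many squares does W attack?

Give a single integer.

Op 1: place BK@(5,1)
Op 2: place WQ@(4,4)
Op 3: place WQ@(4,3)
Op 4: place WR@(3,2)
Op 5: remove (3,2)
Op 6: place WN@(0,5)
Per-piece attacks for W:
  WN@(0,5): attacks (1,3) (2,4)
  WQ@(4,3): attacks (4,4) (4,2) (4,1) (4,0) (5,3) (3,3) (2,3) (1,3) (0,3) (5,4) (5,2) (3,4) (2,5) (3,2) (2,1) (1,0) [ray(0,1) blocked at (4,4)]
  WQ@(4,4): attacks (4,5) (4,3) (5,4) (3,4) (2,4) (1,4) (0,4) (5,5) (5,3) (3,5) (3,3) (2,2) (1,1) (0,0) [ray(0,-1) blocked at (4,3)]
Union (26 distinct): (0,0) (0,3) (0,4) (1,0) (1,1) (1,3) (1,4) (2,1) (2,2) (2,3) (2,4) (2,5) (3,2) (3,3) (3,4) (3,5) (4,0) (4,1) (4,2) (4,3) (4,4) (4,5) (5,2) (5,3) (5,4) (5,5)

Answer: 26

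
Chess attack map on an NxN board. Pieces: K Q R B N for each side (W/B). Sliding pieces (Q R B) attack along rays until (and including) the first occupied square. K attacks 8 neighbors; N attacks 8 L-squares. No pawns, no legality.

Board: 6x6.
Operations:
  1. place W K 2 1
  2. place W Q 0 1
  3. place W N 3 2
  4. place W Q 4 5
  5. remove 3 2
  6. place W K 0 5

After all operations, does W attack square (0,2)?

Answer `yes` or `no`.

Answer: yes

Derivation:
Op 1: place WK@(2,1)
Op 2: place WQ@(0,1)
Op 3: place WN@(3,2)
Op 4: place WQ@(4,5)
Op 5: remove (3,2)
Op 6: place WK@(0,5)
Per-piece attacks for W:
  WQ@(0,1): attacks (0,2) (0,3) (0,4) (0,5) (0,0) (1,1) (2,1) (1,2) (2,3) (3,4) (4,5) (1,0) [ray(0,1) blocked at (0,5); ray(1,0) blocked at (2,1); ray(1,1) blocked at (4,5)]
  WK@(0,5): attacks (0,4) (1,5) (1,4)
  WK@(2,1): attacks (2,2) (2,0) (3,1) (1,1) (3,2) (3,0) (1,2) (1,0)
  WQ@(4,5): attacks (4,4) (4,3) (4,2) (4,1) (4,0) (5,5) (3,5) (2,5) (1,5) (0,5) (5,4) (3,4) (2,3) (1,2) (0,1) [ray(-1,0) blocked at (0,5); ray(-1,-1) blocked at (0,1)]
W attacks (0,2): yes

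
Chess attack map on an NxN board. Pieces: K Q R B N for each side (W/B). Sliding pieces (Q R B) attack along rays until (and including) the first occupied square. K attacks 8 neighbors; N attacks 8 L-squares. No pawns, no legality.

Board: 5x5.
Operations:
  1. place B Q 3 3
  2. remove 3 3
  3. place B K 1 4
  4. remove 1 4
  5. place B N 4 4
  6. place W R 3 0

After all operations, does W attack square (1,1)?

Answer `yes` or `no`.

Answer: no

Derivation:
Op 1: place BQ@(3,3)
Op 2: remove (3,3)
Op 3: place BK@(1,4)
Op 4: remove (1,4)
Op 5: place BN@(4,4)
Op 6: place WR@(3,0)
Per-piece attacks for W:
  WR@(3,0): attacks (3,1) (3,2) (3,3) (3,4) (4,0) (2,0) (1,0) (0,0)
W attacks (1,1): no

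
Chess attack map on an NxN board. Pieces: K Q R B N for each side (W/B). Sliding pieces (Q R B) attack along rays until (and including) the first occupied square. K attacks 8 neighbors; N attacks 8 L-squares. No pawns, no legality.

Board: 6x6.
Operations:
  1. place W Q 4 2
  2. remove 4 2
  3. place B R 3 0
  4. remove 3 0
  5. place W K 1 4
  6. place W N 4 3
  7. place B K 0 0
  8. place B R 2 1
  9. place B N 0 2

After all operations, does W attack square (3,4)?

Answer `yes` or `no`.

Op 1: place WQ@(4,2)
Op 2: remove (4,2)
Op 3: place BR@(3,0)
Op 4: remove (3,0)
Op 5: place WK@(1,4)
Op 6: place WN@(4,3)
Op 7: place BK@(0,0)
Op 8: place BR@(2,1)
Op 9: place BN@(0,2)
Per-piece attacks for W:
  WK@(1,4): attacks (1,5) (1,3) (2,4) (0,4) (2,5) (2,3) (0,5) (0,3)
  WN@(4,3): attacks (5,5) (3,5) (2,4) (5,1) (3,1) (2,2)
W attacks (3,4): no

Answer: no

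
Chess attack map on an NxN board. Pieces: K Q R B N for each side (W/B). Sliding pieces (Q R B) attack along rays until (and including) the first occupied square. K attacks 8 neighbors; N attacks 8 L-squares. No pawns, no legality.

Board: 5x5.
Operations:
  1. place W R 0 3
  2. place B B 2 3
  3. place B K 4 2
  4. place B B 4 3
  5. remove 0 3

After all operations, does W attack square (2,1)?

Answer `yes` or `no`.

Answer: no

Derivation:
Op 1: place WR@(0,3)
Op 2: place BB@(2,3)
Op 3: place BK@(4,2)
Op 4: place BB@(4,3)
Op 5: remove (0,3)
Per-piece attacks for W:
W attacks (2,1): no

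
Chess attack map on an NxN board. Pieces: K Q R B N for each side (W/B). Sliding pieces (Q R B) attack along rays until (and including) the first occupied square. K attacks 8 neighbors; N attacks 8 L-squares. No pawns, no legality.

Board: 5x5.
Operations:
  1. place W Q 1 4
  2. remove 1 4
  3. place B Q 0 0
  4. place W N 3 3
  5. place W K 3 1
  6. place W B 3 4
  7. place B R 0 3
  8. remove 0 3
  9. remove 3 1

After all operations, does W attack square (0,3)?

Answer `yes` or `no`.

Op 1: place WQ@(1,4)
Op 2: remove (1,4)
Op 3: place BQ@(0,0)
Op 4: place WN@(3,3)
Op 5: place WK@(3,1)
Op 6: place WB@(3,4)
Op 7: place BR@(0,3)
Op 8: remove (0,3)
Op 9: remove (3,1)
Per-piece attacks for W:
  WN@(3,3): attacks (1,4) (4,1) (2,1) (1,2)
  WB@(3,4): attacks (4,3) (2,3) (1,2) (0,1)
W attacks (0,3): no

Answer: no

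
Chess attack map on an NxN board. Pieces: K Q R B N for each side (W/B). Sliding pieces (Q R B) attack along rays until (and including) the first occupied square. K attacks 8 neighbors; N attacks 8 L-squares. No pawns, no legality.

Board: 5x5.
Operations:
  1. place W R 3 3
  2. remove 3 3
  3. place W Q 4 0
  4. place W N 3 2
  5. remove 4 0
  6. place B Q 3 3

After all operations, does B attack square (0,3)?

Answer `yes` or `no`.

Op 1: place WR@(3,3)
Op 2: remove (3,3)
Op 3: place WQ@(4,0)
Op 4: place WN@(3,2)
Op 5: remove (4,0)
Op 6: place BQ@(3,3)
Per-piece attacks for B:
  BQ@(3,3): attacks (3,4) (3,2) (4,3) (2,3) (1,3) (0,3) (4,4) (4,2) (2,4) (2,2) (1,1) (0,0) [ray(0,-1) blocked at (3,2)]
B attacks (0,3): yes

Answer: yes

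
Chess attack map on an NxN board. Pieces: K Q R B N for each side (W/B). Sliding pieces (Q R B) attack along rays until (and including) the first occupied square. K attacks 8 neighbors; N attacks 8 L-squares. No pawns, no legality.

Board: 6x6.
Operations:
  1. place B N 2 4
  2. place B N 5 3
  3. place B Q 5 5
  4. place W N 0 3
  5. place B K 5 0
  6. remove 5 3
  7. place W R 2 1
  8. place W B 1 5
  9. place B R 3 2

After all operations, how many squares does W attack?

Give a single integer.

Op 1: place BN@(2,4)
Op 2: place BN@(5,3)
Op 3: place BQ@(5,5)
Op 4: place WN@(0,3)
Op 5: place BK@(5,0)
Op 6: remove (5,3)
Op 7: place WR@(2,1)
Op 8: place WB@(1,5)
Op 9: place BR@(3,2)
Per-piece attacks for W:
  WN@(0,3): attacks (1,5) (2,4) (1,1) (2,2)
  WB@(1,5): attacks (2,4) (0,4) [ray(1,-1) blocked at (2,4)]
  WR@(2,1): attacks (2,2) (2,3) (2,4) (2,0) (3,1) (4,1) (5,1) (1,1) (0,1) [ray(0,1) blocked at (2,4)]
Union (11 distinct): (0,1) (0,4) (1,1) (1,5) (2,0) (2,2) (2,3) (2,4) (3,1) (4,1) (5,1)

Answer: 11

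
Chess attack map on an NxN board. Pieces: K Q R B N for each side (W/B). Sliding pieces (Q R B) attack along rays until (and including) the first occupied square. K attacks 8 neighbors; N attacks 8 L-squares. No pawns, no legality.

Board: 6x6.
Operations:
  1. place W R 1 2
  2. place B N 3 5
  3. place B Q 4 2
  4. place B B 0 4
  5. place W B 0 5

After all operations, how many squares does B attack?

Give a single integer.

Answer: 20

Derivation:
Op 1: place WR@(1,2)
Op 2: place BN@(3,5)
Op 3: place BQ@(4,2)
Op 4: place BB@(0,4)
Op 5: place WB@(0,5)
Per-piece attacks for B:
  BB@(0,4): attacks (1,5) (1,3) (2,2) (3,1) (4,0)
  BN@(3,5): attacks (4,3) (5,4) (2,3) (1,4)
  BQ@(4,2): attacks (4,3) (4,4) (4,5) (4,1) (4,0) (5,2) (3,2) (2,2) (1,2) (5,3) (5,1) (3,3) (2,4) (1,5) (3,1) (2,0) [ray(-1,0) blocked at (1,2)]
Union (20 distinct): (1,2) (1,3) (1,4) (1,5) (2,0) (2,2) (2,3) (2,4) (3,1) (3,2) (3,3) (4,0) (4,1) (4,3) (4,4) (4,5) (5,1) (5,2) (5,3) (5,4)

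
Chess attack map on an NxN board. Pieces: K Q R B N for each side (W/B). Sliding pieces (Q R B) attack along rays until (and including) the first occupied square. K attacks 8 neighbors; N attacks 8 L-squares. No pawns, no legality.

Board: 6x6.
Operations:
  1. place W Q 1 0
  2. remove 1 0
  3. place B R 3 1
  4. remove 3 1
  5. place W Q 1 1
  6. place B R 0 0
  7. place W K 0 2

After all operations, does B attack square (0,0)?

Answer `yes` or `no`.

Answer: no

Derivation:
Op 1: place WQ@(1,0)
Op 2: remove (1,0)
Op 3: place BR@(3,1)
Op 4: remove (3,1)
Op 5: place WQ@(1,1)
Op 6: place BR@(0,0)
Op 7: place WK@(0,2)
Per-piece attacks for B:
  BR@(0,0): attacks (0,1) (0,2) (1,0) (2,0) (3,0) (4,0) (5,0) [ray(0,1) blocked at (0,2)]
B attacks (0,0): no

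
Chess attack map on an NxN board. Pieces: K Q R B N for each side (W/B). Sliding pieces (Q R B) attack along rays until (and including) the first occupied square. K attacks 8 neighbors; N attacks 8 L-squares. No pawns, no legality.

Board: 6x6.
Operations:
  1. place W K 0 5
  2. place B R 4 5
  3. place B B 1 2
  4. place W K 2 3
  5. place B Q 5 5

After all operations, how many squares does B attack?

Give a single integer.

Answer: 25

Derivation:
Op 1: place WK@(0,5)
Op 2: place BR@(4,5)
Op 3: place BB@(1,2)
Op 4: place WK@(2,3)
Op 5: place BQ@(5,5)
Per-piece attacks for B:
  BB@(1,2): attacks (2,3) (2,1) (3,0) (0,3) (0,1) [ray(1,1) blocked at (2,3)]
  BR@(4,5): attacks (4,4) (4,3) (4,2) (4,1) (4,0) (5,5) (3,5) (2,5) (1,5) (0,5) [ray(1,0) blocked at (5,5); ray(-1,0) blocked at (0,5)]
  BQ@(5,5): attacks (5,4) (5,3) (5,2) (5,1) (5,0) (4,5) (4,4) (3,3) (2,2) (1,1) (0,0) [ray(-1,0) blocked at (4,5)]
Union (25 distinct): (0,0) (0,1) (0,3) (0,5) (1,1) (1,5) (2,1) (2,2) (2,3) (2,5) (3,0) (3,3) (3,5) (4,0) (4,1) (4,2) (4,3) (4,4) (4,5) (5,0) (5,1) (5,2) (5,3) (5,4) (5,5)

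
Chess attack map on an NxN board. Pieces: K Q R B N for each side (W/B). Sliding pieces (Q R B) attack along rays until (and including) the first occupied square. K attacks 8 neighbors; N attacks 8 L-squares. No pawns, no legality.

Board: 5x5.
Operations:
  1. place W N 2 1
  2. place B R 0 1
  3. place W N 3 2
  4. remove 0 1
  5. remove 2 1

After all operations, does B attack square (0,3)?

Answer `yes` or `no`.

Op 1: place WN@(2,1)
Op 2: place BR@(0,1)
Op 3: place WN@(3,2)
Op 4: remove (0,1)
Op 5: remove (2,1)
Per-piece attacks for B:
B attacks (0,3): no

Answer: no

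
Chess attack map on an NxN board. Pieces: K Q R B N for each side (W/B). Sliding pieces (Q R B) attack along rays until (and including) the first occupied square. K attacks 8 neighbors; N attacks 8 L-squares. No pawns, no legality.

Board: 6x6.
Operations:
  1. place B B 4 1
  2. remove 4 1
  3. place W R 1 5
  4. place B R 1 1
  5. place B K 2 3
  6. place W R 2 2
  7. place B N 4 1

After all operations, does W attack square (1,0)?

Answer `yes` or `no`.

Answer: no

Derivation:
Op 1: place BB@(4,1)
Op 2: remove (4,1)
Op 3: place WR@(1,5)
Op 4: place BR@(1,1)
Op 5: place BK@(2,3)
Op 6: place WR@(2,2)
Op 7: place BN@(4,1)
Per-piece attacks for W:
  WR@(1,5): attacks (1,4) (1,3) (1,2) (1,1) (2,5) (3,5) (4,5) (5,5) (0,5) [ray(0,-1) blocked at (1,1)]
  WR@(2,2): attacks (2,3) (2,1) (2,0) (3,2) (4,2) (5,2) (1,2) (0,2) [ray(0,1) blocked at (2,3)]
W attacks (1,0): no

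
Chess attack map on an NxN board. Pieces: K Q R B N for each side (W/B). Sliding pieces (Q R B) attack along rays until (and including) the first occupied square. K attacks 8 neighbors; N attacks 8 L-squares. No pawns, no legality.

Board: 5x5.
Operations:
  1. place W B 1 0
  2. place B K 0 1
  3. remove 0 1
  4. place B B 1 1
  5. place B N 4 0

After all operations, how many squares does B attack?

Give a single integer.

Op 1: place WB@(1,0)
Op 2: place BK@(0,1)
Op 3: remove (0,1)
Op 4: place BB@(1,1)
Op 5: place BN@(4,0)
Per-piece attacks for B:
  BB@(1,1): attacks (2,2) (3,3) (4,4) (2,0) (0,2) (0,0)
  BN@(4,0): attacks (3,2) (2,1)
Union (8 distinct): (0,0) (0,2) (2,0) (2,1) (2,2) (3,2) (3,3) (4,4)

Answer: 8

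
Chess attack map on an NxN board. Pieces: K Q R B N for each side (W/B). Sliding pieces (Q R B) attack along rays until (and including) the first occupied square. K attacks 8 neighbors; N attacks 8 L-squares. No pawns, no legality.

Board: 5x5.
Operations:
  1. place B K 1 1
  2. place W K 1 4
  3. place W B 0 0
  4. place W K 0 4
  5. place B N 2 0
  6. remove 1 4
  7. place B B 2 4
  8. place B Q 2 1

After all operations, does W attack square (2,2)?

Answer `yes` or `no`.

Op 1: place BK@(1,1)
Op 2: place WK@(1,4)
Op 3: place WB@(0,0)
Op 4: place WK@(0,4)
Op 5: place BN@(2,0)
Op 6: remove (1,4)
Op 7: place BB@(2,4)
Op 8: place BQ@(2,1)
Per-piece attacks for W:
  WB@(0,0): attacks (1,1) [ray(1,1) blocked at (1,1)]
  WK@(0,4): attacks (0,3) (1,4) (1,3)
W attacks (2,2): no

Answer: no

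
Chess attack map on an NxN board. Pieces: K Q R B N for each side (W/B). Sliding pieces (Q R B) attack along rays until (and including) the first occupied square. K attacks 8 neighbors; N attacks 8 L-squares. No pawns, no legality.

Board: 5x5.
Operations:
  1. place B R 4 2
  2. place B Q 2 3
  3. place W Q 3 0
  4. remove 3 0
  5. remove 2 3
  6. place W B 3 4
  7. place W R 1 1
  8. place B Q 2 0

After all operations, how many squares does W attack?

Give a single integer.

Answer: 10

Derivation:
Op 1: place BR@(4,2)
Op 2: place BQ@(2,3)
Op 3: place WQ@(3,0)
Op 4: remove (3,0)
Op 5: remove (2,3)
Op 6: place WB@(3,4)
Op 7: place WR@(1,1)
Op 8: place BQ@(2,0)
Per-piece attacks for W:
  WR@(1,1): attacks (1,2) (1,3) (1,4) (1,0) (2,1) (3,1) (4,1) (0,1)
  WB@(3,4): attacks (4,3) (2,3) (1,2) (0,1)
Union (10 distinct): (0,1) (1,0) (1,2) (1,3) (1,4) (2,1) (2,3) (3,1) (4,1) (4,3)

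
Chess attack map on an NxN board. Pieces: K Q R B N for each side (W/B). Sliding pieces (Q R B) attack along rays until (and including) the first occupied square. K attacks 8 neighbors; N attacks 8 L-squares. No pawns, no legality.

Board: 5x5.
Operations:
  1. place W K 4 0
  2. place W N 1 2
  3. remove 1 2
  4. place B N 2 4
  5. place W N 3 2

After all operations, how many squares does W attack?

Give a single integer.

Op 1: place WK@(4,0)
Op 2: place WN@(1,2)
Op 3: remove (1,2)
Op 4: place BN@(2,4)
Op 5: place WN@(3,2)
Per-piece attacks for W:
  WN@(3,2): attacks (4,4) (2,4) (1,3) (4,0) (2,0) (1,1)
  WK@(4,0): attacks (4,1) (3,0) (3,1)
Union (9 distinct): (1,1) (1,3) (2,0) (2,4) (3,0) (3,1) (4,0) (4,1) (4,4)

Answer: 9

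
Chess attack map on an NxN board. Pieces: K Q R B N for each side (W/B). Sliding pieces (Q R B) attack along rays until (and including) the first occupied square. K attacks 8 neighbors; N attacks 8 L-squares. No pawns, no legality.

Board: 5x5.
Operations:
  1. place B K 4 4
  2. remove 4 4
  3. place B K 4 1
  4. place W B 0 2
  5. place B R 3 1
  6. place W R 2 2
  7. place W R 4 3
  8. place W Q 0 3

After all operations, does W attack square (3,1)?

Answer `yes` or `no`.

Op 1: place BK@(4,4)
Op 2: remove (4,4)
Op 3: place BK@(4,1)
Op 4: place WB@(0,2)
Op 5: place BR@(3,1)
Op 6: place WR@(2,2)
Op 7: place WR@(4,3)
Op 8: place WQ@(0,3)
Per-piece attacks for W:
  WB@(0,2): attacks (1,3) (2,4) (1,1) (2,0)
  WQ@(0,3): attacks (0,4) (0,2) (1,3) (2,3) (3,3) (4,3) (1,4) (1,2) (2,1) (3,0) [ray(0,-1) blocked at (0,2); ray(1,0) blocked at (4,3)]
  WR@(2,2): attacks (2,3) (2,4) (2,1) (2,0) (3,2) (4,2) (1,2) (0,2) [ray(-1,0) blocked at (0,2)]
  WR@(4,3): attacks (4,4) (4,2) (4,1) (3,3) (2,3) (1,3) (0,3) [ray(0,-1) blocked at (4,1); ray(-1,0) blocked at (0,3)]
W attacks (3,1): no

Answer: no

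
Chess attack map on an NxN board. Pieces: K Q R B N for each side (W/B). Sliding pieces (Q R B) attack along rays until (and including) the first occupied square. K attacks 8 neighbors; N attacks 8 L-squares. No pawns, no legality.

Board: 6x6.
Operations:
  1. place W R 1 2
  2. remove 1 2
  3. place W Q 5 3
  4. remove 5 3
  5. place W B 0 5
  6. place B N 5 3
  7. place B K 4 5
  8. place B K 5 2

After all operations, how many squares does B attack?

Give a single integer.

Answer: 12

Derivation:
Op 1: place WR@(1,2)
Op 2: remove (1,2)
Op 3: place WQ@(5,3)
Op 4: remove (5,3)
Op 5: place WB@(0,5)
Op 6: place BN@(5,3)
Op 7: place BK@(4,5)
Op 8: place BK@(5,2)
Per-piece attacks for B:
  BK@(4,5): attacks (4,4) (5,5) (3,5) (5,4) (3,4)
  BK@(5,2): attacks (5,3) (5,1) (4,2) (4,3) (4,1)
  BN@(5,3): attacks (4,5) (3,4) (4,1) (3,2)
Union (12 distinct): (3,2) (3,4) (3,5) (4,1) (4,2) (4,3) (4,4) (4,5) (5,1) (5,3) (5,4) (5,5)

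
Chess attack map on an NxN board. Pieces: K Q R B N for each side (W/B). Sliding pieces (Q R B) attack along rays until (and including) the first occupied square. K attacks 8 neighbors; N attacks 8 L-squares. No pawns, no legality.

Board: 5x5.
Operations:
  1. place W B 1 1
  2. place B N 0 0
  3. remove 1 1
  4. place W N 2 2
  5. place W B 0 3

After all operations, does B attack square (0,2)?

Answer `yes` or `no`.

Op 1: place WB@(1,1)
Op 2: place BN@(0,0)
Op 3: remove (1,1)
Op 4: place WN@(2,2)
Op 5: place WB@(0,3)
Per-piece attacks for B:
  BN@(0,0): attacks (1,2) (2,1)
B attacks (0,2): no

Answer: no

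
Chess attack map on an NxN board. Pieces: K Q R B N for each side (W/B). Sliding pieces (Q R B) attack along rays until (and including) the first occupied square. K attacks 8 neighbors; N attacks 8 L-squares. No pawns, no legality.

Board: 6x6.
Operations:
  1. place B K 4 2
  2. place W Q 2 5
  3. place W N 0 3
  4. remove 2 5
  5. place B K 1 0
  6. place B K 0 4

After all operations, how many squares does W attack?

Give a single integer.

Answer: 4

Derivation:
Op 1: place BK@(4,2)
Op 2: place WQ@(2,5)
Op 3: place WN@(0,3)
Op 4: remove (2,5)
Op 5: place BK@(1,0)
Op 6: place BK@(0,4)
Per-piece attacks for W:
  WN@(0,3): attacks (1,5) (2,4) (1,1) (2,2)
Union (4 distinct): (1,1) (1,5) (2,2) (2,4)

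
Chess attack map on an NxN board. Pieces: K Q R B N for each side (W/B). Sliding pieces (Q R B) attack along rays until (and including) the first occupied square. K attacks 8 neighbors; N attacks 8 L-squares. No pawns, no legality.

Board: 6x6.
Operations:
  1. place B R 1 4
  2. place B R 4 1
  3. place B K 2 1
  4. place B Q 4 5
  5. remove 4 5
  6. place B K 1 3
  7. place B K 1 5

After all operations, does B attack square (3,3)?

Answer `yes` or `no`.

Op 1: place BR@(1,4)
Op 2: place BR@(4,1)
Op 3: place BK@(2,1)
Op 4: place BQ@(4,5)
Op 5: remove (4,5)
Op 6: place BK@(1,3)
Op 7: place BK@(1,5)
Per-piece attacks for B:
  BK@(1,3): attacks (1,4) (1,2) (2,3) (0,3) (2,4) (2,2) (0,4) (0,2)
  BR@(1,4): attacks (1,5) (1,3) (2,4) (3,4) (4,4) (5,4) (0,4) [ray(0,1) blocked at (1,5); ray(0,-1) blocked at (1,3)]
  BK@(1,5): attacks (1,4) (2,5) (0,5) (2,4) (0,4)
  BK@(2,1): attacks (2,2) (2,0) (3,1) (1,1) (3,2) (3,0) (1,2) (1,0)
  BR@(4,1): attacks (4,2) (4,3) (4,4) (4,5) (4,0) (5,1) (3,1) (2,1) [ray(-1,0) blocked at (2,1)]
B attacks (3,3): no

Answer: no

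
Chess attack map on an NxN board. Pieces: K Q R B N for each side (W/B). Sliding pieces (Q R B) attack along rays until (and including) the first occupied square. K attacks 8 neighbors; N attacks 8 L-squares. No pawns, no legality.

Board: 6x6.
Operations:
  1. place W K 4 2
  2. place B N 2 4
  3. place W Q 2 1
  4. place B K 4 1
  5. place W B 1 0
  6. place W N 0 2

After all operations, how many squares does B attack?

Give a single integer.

Answer: 13

Derivation:
Op 1: place WK@(4,2)
Op 2: place BN@(2,4)
Op 3: place WQ@(2,1)
Op 4: place BK@(4,1)
Op 5: place WB@(1,0)
Op 6: place WN@(0,2)
Per-piece attacks for B:
  BN@(2,4): attacks (4,5) (0,5) (3,2) (4,3) (1,2) (0,3)
  BK@(4,1): attacks (4,2) (4,0) (5,1) (3,1) (5,2) (5,0) (3,2) (3,0)
Union (13 distinct): (0,3) (0,5) (1,2) (3,0) (3,1) (3,2) (4,0) (4,2) (4,3) (4,5) (5,0) (5,1) (5,2)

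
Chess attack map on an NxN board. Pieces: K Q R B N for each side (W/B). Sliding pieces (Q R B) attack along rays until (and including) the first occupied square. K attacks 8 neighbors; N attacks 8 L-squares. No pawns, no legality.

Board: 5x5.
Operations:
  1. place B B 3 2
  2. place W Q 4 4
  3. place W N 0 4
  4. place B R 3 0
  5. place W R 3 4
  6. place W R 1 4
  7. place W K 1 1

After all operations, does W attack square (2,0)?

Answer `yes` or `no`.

Op 1: place BB@(3,2)
Op 2: place WQ@(4,4)
Op 3: place WN@(0,4)
Op 4: place BR@(3,0)
Op 5: place WR@(3,4)
Op 6: place WR@(1,4)
Op 7: place WK@(1,1)
Per-piece attacks for W:
  WN@(0,4): attacks (1,2) (2,3)
  WK@(1,1): attacks (1,2) (1,0) (2,1) (0,1) (2,2) (2,0) (0,2) (0,0)
  WR@(1,4): attacks (1,3) (1,2) (1,1) (2,4) (3,4) (0,4) [ray(0,-1) blocked at (1,1); ray(1,0) blocked at (3,4); ray(-1,0) blocked at (0,4)]
  WR@(3,4): attacks (3,3) (3,2) (4,4) (2,4) (1,4) [ray(0,-1) blocked at (3,2); ray(1,0) blocked at (4,4); ray(-1,0) blocked at (1,4)]
  WQ@(4,4): attacks (4,3) (4,2) (4,1) (4,0) (3,4) (3,3) (2,2) (1,1) [ray(-1,0) blocked at (3,4); ray(-1,-1) blocked at (1,1)]
W attacks (2,0): yes

Answer: yes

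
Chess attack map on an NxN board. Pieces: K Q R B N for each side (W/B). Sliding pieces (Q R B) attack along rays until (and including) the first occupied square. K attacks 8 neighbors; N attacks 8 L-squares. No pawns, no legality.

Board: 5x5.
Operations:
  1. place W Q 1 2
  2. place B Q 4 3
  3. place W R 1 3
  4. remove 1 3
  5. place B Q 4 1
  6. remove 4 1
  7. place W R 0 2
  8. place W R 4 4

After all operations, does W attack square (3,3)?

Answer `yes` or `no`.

Op 1: place WQ@(1,2)
Op 2: place BQ@(4,3)
Op 3: place WR@(1,3)
Op 4: remove (1,3)
Op 5: place BQ@(4,1)
Op 6: remove (4,1)
Op 7: place WR@(0,2)
Op 8: place WR@(4,4)
Per-piece attacks for W:
  WR@(0,2): attacks (0,3) (0,4) (0,1) (0,0) (1,2) [ray(1,0) blocked at (1,2)]
  WQ@(1,2): attacks (1,3) (1,4) (1,1) (1,0) (2,2) (3,2) (4,2) (0,2) (2,3) (3,4) (2,1) (3,0) (0,3) (0,1) [ray(-1,0) blocked at (0,2)]
  WR@(4,4): attacks (4,3) (3,4) (2,4) (1,4) (0,4) [ray(0,-1) blocked at (4,3)]
W attacks (3,3): no

Answer: no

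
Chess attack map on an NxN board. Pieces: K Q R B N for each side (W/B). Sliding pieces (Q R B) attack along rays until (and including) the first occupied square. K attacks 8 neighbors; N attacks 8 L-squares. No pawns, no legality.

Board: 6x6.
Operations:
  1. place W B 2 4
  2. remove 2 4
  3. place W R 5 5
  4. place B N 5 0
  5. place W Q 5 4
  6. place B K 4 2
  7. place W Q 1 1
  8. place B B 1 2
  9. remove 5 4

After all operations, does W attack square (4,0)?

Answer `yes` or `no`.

Answer: no

Derivation:
Op 1: place WB@(2,4)
Op 2: remove (2,4)
Op 3: place WR@(5,5)
Op 4: place BN@(5,0)
Op 5: place WQ@(5,4)
Op 6: place BK@(4,2)
Op 7: place WQ@(1,1)
Op 8: place BB@(1,2)
Op 9: remove (5,4)
Per-piece attacks for W:
  WQ@(1,1): attacks (1,2) (1,0) (2,1) (3,1) (4,1) (5,1) (0,1) (2,2) (3,3) (4,4) (5,5) (2,0) (0,2) (0,0) [ray(0,1) blocked at (1,2); ray(1,1) blocked at (5,5)]
  WR@(5,5): attacks (5,4) (5,3) (5,2) (5,1) (5,0) (4,5) (3,5) (2,5) (1,5) (0,5) [ray(0,-1) blocked at (5,0)]
W attacks (4,0): no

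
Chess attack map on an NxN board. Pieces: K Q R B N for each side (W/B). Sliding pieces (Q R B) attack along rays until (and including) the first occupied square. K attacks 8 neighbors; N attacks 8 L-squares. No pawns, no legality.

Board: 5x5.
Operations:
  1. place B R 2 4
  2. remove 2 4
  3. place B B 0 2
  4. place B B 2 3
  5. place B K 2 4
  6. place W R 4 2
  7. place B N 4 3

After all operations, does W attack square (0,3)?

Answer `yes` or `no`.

Answer: no

Derivation:
Op 1: place BR@(2,4)
Op 2: remove (2,4)
Op 3: place BB@(0,2)
Op 4: place BB@(2,3)
Op 5: place BK@(2,4)
Op 6: place WR@(4,2)
Op 7: place BN@(4,3)
Per-piece attacks for W:
  WR@(4,2): attacks (4,3) (4,1) (4,0) (3,2) (2,2) (1,2) (0,2) [ray(0,1) blocked at (4,3); ray(-1,0) blocked at (0,2)]
W attacks (0,3): no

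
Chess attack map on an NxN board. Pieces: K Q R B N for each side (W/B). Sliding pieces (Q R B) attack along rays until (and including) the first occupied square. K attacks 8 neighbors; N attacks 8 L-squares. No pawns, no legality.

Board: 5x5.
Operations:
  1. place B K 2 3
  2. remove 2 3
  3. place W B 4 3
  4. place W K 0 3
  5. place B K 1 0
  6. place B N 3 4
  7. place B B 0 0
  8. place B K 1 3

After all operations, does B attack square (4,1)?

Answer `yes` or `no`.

Answer: no

Derivation:
Op 1: place BK@(2,3)
Op 2: remove (2,3)
Op 3: place WB@(4,3)
Op 4: place WK@(0,3)
Op 5: place BK@(1,0)
Op 6: place BN@(3,4)
Op 7: place BB@(0,0)
Op 8: place BK@(1,3)
Per-piece attacks for B:
  BB@(0,0): attacks (1,1) (2,2) (3,3) (4,4)
  BK@(1,0): attacks (1,1) (2,0) (0,0) (2,1) (0,1)
  BK@(1,3): attacks (1,4) (1,2) (2,3) (0,3) (2,4) (2,2) (0,4) (0,2)
  BN@(3,4): attacks (4,2) (2,2) (1,3)
B attacks (4,1): no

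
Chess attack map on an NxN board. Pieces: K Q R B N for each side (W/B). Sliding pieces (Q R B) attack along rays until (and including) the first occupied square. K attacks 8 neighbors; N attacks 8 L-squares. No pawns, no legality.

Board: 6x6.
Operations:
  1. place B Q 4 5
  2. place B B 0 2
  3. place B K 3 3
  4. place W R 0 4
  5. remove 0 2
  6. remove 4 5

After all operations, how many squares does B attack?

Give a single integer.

Op 1: place BQ@(4,5)
Op 2: place BB@(0,2)
Op 3: place BK@(3,3)
Op 4: place WR@(0,4)
Op 5: remove (0,2)
Op 6: remove (4,5)
Per-piece attacks for B:
  BK@(3,3): attacks (3,4) (3,2) (4,3) (2,3) (4,4) (4,2) (2,4) (2,2)
Union (8 distinct): (2,2) (2,3) (2,4) (3,2) (3,4) (4,2) (4,3) (4,4)

Answer: 8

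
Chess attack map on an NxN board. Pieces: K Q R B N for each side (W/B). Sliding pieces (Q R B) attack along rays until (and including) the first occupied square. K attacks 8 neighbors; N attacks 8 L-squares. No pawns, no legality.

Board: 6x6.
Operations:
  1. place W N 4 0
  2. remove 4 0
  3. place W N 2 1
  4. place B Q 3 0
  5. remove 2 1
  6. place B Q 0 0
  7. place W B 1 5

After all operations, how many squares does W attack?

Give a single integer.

Op 1: place WN@(4,0)
Op 2: remove (4,0)
Op 3: place WN@(2,1)
Op 4: place BQ@(3,0)
Op 5: remove (2,1)
Op 6: place BQ@(0,0)
Op 7: place WB@(1,5)
Per-piece attacks for W:
  WB@(1,5): attacks (2,4) (3,3) (4,2) (5,1) (0,4)
Union (5 distinct): (0,4) (2,4) (3,3) (4,2) (5,1)

Answer: 5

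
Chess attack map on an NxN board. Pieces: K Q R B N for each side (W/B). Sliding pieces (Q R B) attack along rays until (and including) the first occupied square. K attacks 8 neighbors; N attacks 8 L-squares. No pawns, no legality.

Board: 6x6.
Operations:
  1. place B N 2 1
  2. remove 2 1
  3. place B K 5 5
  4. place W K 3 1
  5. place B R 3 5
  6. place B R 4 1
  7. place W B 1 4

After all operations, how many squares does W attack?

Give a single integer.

Answer: 12

Derivation:
Op 1: place BN@(2,1)
Op 2: remove (2,1)
Op 3: place BK@(5,5)
Op 4: place WK@(3,1)
Op 5: place BR@(3,5)
Op 6: place BR@(4,1)
Op 7: place WB@(1,4)
Per-piece attacks for W:
  WB@(1,4): attacks (2,5) (2,3) (3,2) (4,1) (0,5) (0,3) [ray(1,-1) blocked at (4,1)]
  WK@(3,1): attacks (3,2) (3,0) (4,1) (2,1) (4,2) (4,0) (2,2) (2,0)
Union (12 distinct): (0,3) (0,5) (2,0) (2,1) (2,2) (2,3) (2,5) (3,0) (3,2) (4,0) (4,1) (4,2)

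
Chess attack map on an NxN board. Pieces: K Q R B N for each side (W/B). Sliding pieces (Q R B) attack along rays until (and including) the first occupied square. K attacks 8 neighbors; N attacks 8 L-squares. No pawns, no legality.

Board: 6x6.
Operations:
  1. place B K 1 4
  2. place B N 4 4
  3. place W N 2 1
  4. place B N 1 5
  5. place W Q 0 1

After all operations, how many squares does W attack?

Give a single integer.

Answer: 16

Derivation:
Op 1: place BK@(1,4)
Op 2: place BN@(4,4)
Op 3: place WN@(2,1)
Op 4: place BN@(1,5)
Op 5: place WQ@(0,1)
Per-piece attacks for W:
  WQ@(0,1): attacks (0,2) (0,3) (0,4) (0,5) (0,0) (1,1) (2,1) (1,2) (2,3) (3,4) (4,5) (1,0) [ray(1,0) blocked at (2,1)]
  WN@(2,1): attacks (3,3) (4,2) (1,3) (0,2) (4,0) (0,0)
Union (16 distinct): (0,0) (0,2) (0,3) (0,4) (0,5) (1,0) (1,1) (1,2) (1,3) (2,1) (2,3) (3,3) (3,4) (4,0) (4,2) (4,5)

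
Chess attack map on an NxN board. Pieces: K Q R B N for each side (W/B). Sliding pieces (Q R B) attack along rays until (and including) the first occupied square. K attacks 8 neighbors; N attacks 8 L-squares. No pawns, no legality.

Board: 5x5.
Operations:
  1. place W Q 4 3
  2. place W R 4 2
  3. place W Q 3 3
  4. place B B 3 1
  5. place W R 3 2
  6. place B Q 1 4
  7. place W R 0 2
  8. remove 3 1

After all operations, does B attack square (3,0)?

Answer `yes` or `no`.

Answer: no

Derivation:
Op 1: place WQ@(4,3)
Op 2: place WR@(4,2)
Op 3: place WQ@(3,3)
Op 4: place BB@(3,1)
Op 5: place WR@(3,2)
Op 6: place BQ@(1,4)
Op 7: place WR@(0,2)
Op 8: remove (3,1)
Per-piece attacks for B:
  BQ@(1,4): attacks (1,3) (1,2) (1,1) (1,0) (2,4) (3,4) (4,4) (0,4) (2,3) (3,2) (0,3) [ray(1,-1) blocked at (3,2)]
B attacks (3,0): no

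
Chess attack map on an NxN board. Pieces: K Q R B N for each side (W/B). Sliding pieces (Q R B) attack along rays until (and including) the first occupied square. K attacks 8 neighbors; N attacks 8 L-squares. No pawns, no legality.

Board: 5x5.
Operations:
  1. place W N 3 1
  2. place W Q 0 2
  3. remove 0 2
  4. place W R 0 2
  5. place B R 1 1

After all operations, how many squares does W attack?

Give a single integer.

Op 1: place WN@(3,1)
Op 2: place WQ@(0,2)
Op 3: remove (0,2)
Op 4: place WR@(0,2)
Op 5: place BR@(1,1)
Per-piece attacks for W:
  WR@(0,2): attacks (0,3) (0,4) (0,1) (0,0) (1,2) (2,2) (3,2) (4,2)
  WN@(3,1): attacks (4,3) (2,3) (1,2) (1,0)
Union (11 distinct): (0,0) (0,1) (0,3) (0,4) (1,0) (1,2) (2,2) (2,3) (3,2) (4,2) (4,3)

Answer: 11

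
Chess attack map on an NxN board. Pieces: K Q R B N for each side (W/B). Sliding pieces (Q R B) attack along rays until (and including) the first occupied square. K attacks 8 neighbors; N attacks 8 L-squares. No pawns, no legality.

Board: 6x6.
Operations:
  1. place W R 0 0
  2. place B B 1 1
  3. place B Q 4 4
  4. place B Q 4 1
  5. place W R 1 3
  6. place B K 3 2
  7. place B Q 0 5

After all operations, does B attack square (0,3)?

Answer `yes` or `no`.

Op 1: place WR@(0,0)
Op 2: place BB@(1,1)
Op 3: place BQ@(4,4)
Op 4: place BQ@(4,1)
Op 5: place WR@(1,3)
Op 6: place BK@(3,2)
Op 7: place BQ@(0,5)
Per-piece attacks for B:
  BQ@(0,5): attacks (0,4) (0,3) (0,2) (0,1) (0,0) (1,5) (2,5) (3,5) (4,5) (5,5) (1,4) (2,3) (3,2) [ray(0,-1) blocked at (0,0); ray(1,-1) blocked at (3,2)]
  BB@(1,1): attacks (2,2) (3,3) (4,4) (2,0) (0,2) (0,0) [ray(1,1) blocked at (4,4); ray(-1,-1) blocked at (0,0)]
  BK@(3,2): attacks (3,3) (3,1) (4,2) (2,2) (4,3) (4,1) (2,3) (2,1)
  BQ@(4,1): attacks (4,2) (4,3) (4,4) (4,0) (5,1) (3,1) (2,1) (1,1) (5,2) (5,0) (3,2) (3,0) [ray(0,1) blocked at (4,4); ray(-1,0) blocked at (1,1); ray(-1,1) blocked at (3,2)]
  BQ@(4,4): attacks (4,5) (4,3) (4,2) (4,1) (5,4) (3,4) (2,4) (1,4) (0,4) (5,5) (5,3) (3,5) (3,3) (2,2) (1,1) [ray(0,-1) blocked at (4,1); ray(-1,-1) blocked at (1,1)]
B attacks (0,3): yes

Answer: yes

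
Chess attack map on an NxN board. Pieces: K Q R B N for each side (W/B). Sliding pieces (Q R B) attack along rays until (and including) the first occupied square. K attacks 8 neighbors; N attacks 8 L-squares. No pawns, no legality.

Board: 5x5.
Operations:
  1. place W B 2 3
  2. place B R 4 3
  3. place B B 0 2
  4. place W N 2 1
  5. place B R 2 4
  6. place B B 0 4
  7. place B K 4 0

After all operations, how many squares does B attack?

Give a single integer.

Op 1: place WB@(2,3)
Op 2: place BR@(4,3)
Op 3: place BB@(0,2)
Op 4: place WN@(2,1)
Op 5: place BR@(2,4)
Op 6: place BB@(0,4)
Op 7: place BK@(4,0)
Per-piece attacks for B:
  BB@(0,2): attacks (1,3) (2,4) (1,1) (2,0) [ray(1,1) blocked at (2,4)]
  BB@(0,4): attacks (1,3) (2,2) (3,1) (4,0) [ray(1,-1) blocked at (4,0)]
  BR@(2,4): attacks (2,3) (3,4) (4,4) (1,4) (0,4) [ray(0,-1) blocked at (2,3); ray(-1,0) blocked at (0,4)]
  BK@(4,0): attacks (4,1) (3,0) (3,1)
  BR@(4,3): attacks (4,4) (4,2) (4,1) (4,0) (3,3) (2,3) [ray(0,-1) blocked at (4,0); ray(-1,0) blocked at (2,3)]
Union (16 distinct): (0,4) (1,1) (1,3) (1,4) (2,0) (2,2) (2,3) (2,4) (3,0) (3,1) (3,3) (3,4) (4,0) (4,1) (4,2) (4,4)

Answer: 16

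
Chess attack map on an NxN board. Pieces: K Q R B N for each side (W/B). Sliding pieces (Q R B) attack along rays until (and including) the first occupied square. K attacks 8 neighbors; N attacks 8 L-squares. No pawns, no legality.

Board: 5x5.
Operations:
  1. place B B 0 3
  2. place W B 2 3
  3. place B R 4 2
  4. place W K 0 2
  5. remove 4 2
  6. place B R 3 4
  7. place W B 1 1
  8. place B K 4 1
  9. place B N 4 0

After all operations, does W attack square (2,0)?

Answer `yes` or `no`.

Op 1: place BB@(0,3)
Op 2: place WB@(2,3)
Op 3: place BR@(4,2)
Op 4: place WK@(0,2)
Op 5: remove (4,2)
Op 6: place BR@(3,4)
Op 7: place WB@(1,1)
Op 8: place BK@(4,1)
Op 9: place BN@(4,0)
Per-piece attacks for W:
  WK@(0,2): attacks (0,3) (0,1) (1,2) (1,3) (1,1)
  WB@(1,1): attacks (2,2) (3,3) (4,4) (2,0) (0,2) (0,0) [ray(-1,1) blocked at (0,2)]
  WB@(2,3): attacks (3,4) (3,2) (4,1) (1,4) (1,2) (0,1) [ray(1,1) blocked at (3,4); ray(1,-1) blocked at (4,1)]
W attacks (2,0): yes

Answer: yes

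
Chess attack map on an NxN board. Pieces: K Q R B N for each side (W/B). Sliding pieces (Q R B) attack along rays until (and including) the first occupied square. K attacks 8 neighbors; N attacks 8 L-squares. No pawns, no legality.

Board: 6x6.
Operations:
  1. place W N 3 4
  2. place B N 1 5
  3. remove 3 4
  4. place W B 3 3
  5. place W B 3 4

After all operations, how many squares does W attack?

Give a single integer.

Op 1: place WN@(3,4)
Op 2: place BN@(1,5)
Op 3: remove (3,4)
Op 4: place WB@(3,3)
Op 5: place WB@(3,4)
Per-piece attacks for W:
  WB@(3,3): attacks (4,4) (5,5) (4,2) (5,1) (2,4) (1,5) (2,2) (1,1) (0,0) [ray(-1,1) blocked at (1,5)]
  WB@(3,4): attacks (4,5) (4,3) (5,2) (2,5) (2,3) (1,2) (0,1)
Union (16 distinct): (0,0) (0,1) (1,1) (1,2) (1,5) (2,2) (2,3) (2,4) (2,5) (4,2) (4,3) (4,4) (4,5) (5,1) (5,2) (5,5)

Answer: 16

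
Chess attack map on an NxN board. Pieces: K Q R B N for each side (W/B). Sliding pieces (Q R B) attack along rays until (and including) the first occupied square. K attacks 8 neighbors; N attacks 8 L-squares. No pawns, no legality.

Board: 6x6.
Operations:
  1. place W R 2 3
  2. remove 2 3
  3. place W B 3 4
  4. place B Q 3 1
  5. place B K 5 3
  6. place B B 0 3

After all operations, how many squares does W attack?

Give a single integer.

Op 1: place WR@(2,3)
Op 2: remove (2,3)
Op 3: place WB@(3,4)
Op 4: place BQ@(3,1)
Op 5: place BK@(5,3)
Op 6: place BB@(0,3)
Per-piece attacks for W:
  WB@(3,4): attacks (4,5) (4,3) (5,2) (2,5) (2,3) (1,2) (0,1)
Union (7 distinct): (0,1) (1,2) (2,3) (2,5) (4,3) (4,5) (5,2)

Answer: 7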